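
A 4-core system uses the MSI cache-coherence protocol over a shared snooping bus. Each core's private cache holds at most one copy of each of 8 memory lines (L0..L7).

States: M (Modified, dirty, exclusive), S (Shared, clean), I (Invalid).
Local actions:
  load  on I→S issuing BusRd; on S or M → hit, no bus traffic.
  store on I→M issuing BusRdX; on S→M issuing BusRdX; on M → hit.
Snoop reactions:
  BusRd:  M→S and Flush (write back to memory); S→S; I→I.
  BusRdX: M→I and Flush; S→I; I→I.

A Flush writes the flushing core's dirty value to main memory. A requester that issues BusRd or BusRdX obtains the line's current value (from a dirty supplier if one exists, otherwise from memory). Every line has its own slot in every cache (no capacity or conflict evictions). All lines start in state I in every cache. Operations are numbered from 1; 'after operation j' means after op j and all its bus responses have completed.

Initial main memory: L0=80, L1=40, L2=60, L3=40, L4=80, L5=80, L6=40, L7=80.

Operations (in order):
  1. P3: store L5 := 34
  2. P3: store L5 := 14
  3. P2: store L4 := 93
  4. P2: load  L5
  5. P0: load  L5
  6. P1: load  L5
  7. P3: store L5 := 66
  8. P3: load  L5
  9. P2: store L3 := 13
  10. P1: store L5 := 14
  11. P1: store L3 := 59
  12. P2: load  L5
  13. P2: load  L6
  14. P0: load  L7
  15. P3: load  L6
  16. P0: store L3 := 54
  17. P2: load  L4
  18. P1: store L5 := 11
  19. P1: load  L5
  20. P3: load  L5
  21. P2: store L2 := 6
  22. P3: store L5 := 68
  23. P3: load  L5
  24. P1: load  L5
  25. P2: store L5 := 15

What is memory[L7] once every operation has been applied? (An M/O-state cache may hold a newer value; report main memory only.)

  op1 P3: store L5 := 34 → I/I/I/M on L5; bus BusRdX; mem=80
  op2 P3: store L5 := 14 → I/I/I/M on L5; bus (none); mem=80
  op3 P2: store L4 := 93 → I/I/M/I on L4; bus BusRdX; mem=80
  op4 P2: load  L5 → I/I/S/S on L5; bus BusRd Flush; mem=14
  op5 P0: load  L5 → S/I/S/S on L5; bus BusRd; mem=14
  op6 P1: load  L5 → S/S/S/S on L5; bus BusRd; mem=14
  op7 P3: store L5 := 66 → I/I/I/M on L5; bus BusRdX; mem=14
  op8 P3: load  L5 → I/I/I/M on L5; bus (none); mem=14
  op9 P2: store L3 := 13 → I/I/M/I on L3; bus BusRdX; mem=40
  op10 P1: store L5 := 14 → I/M/I/I on L5; bus BusRdX Flush; mem=66
  op11 P1: store L3 := 59 → I/M/I/I on L3; bus BusRdX Flush; mem=13
  op12 P2: load  L5 → I/S/S/I on L5; bus BusRd Flush; mem=14
  op13 P2: load  L6 → I/I/S/I on L6; bus BusRd; mem=40
  op14 P0: load  L7 → S/I/I/I on L7; bus BusRd; mem=80
  op15 P3: load  L6 → I/I/S/S on L6; bus BusRd; mem=40
  op16 P0: store L3 := 54 → M/I/I/I on L3; bus BusRdX Flush; mem=59
  op17 P2: load  L4 → I/I/M/I on L4; bus (none); mem=80
  op18 P1: store L5 := 11 → I/M/I/I on L5; bus BusRdX; mem=14
  op19 P1: load  L5 → I/M/I/I on L5; bus (none); mem=14
  op20 P3: load  L5 → I/S/I/S on L5; bus BusRd Flush; mem=11
  op21 P2: store L2 := 6 → I/I/M/I on L2; bus BusRdX; mem=60
  op22 P3: store L5 := 68 → I/I/I/M on L5; bus BusRdX; mem=11
  op23 P3: load  L5 → I/I/I/M on L5; bus (none); mem=11
  op24 P1: load  L5 → I/S/I/S on L5; bus BusRd Flush; mem=68
  op25 P2: store L5 := 15 → I/I/M/I on L5; bus BusRdX; mem=68

memory[L7] = 80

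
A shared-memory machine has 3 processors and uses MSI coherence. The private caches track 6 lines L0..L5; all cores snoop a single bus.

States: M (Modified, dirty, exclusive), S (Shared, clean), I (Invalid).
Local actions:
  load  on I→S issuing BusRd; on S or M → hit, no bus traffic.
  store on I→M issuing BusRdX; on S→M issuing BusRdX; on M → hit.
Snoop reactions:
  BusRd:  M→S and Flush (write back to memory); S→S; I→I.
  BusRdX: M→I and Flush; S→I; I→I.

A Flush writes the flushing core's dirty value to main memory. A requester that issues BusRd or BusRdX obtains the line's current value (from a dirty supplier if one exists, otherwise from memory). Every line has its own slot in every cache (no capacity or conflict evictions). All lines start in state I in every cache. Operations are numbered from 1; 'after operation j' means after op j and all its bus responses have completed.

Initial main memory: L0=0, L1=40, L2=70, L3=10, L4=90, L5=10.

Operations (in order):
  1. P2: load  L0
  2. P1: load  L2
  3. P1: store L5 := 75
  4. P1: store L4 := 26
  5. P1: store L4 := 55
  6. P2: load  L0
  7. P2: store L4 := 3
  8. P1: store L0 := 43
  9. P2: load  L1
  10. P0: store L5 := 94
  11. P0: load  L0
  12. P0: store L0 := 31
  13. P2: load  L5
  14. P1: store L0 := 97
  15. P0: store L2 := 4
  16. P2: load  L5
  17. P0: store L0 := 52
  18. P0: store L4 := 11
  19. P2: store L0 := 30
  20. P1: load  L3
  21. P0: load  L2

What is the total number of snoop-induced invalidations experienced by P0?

invalidations = 2

  op1 P2: load  L0 → I/I/S on L0; bus BusRd; mem=0
  op2 P1: load  L2 → I/S/I on L2; bus BusRd; mem=70
  op3 P1: store L5 := 75 → I/M/I on L5; bus BusRdX; mem=10
  op4 P1: store L4 := 26 → I/M/I on L4; bus BusRdX; mem=90
  op5 P1: store L4 := 55 → I/M/I on L4; bus (none); mem=90
  op6 P2: load  L0 → I/I/S on L0; bus (none); mem=0
  op7 P2: store L4 := 3 → I/I/M on L4; bus BusRdX Flush; mem=55
  op8 P1: store L0 := 43 → I/M/I on L0; bus BusRdX; mem=0
  op9 P2: load  L1 → I/I/S on L1; bus BusRd; mem=40
  op10 P0: store L5 := 94 → M/I/I on L5; bus BusRdX Flush; mem=75
  op11 P0: load  L0 → S/S/I on L0; bus BusRd Flush; mem=43
  op12 P0: store L0 := 31 → M/I/I on L0; bus BusRdX; mem=43
  op13 P2: load  L5 → S/I/S on L5; bus BusRd Flush; mem=94
  op14 P1: store L0 := 97 → I/M/I on L0; bus BusRdX Flush; mem=31
  op15 P0: store L2 := 4 → M/I/I on L2; bus BusRdX; mem=70
  op16 P2: load  L5 → S/I/S on L5; bus (none); mem=94
  op17 P0: store L0 := 52 → M/I/I on L0; bus BusRdX Flush; mem=97
  op18 P0: store L4 := 11 → M/I/I on L4; bus BusRdX Flush; mem=3
  op19 P2: store L0 := 30 → I/I/M on L0; bus BusRdX Flush; mem=52
  op20 P1: load  L3 → I/S/I on L3; bus BusRd; mem=10
  op21 P0: load  L2 → M/I/I on L2; bus (none); mem=70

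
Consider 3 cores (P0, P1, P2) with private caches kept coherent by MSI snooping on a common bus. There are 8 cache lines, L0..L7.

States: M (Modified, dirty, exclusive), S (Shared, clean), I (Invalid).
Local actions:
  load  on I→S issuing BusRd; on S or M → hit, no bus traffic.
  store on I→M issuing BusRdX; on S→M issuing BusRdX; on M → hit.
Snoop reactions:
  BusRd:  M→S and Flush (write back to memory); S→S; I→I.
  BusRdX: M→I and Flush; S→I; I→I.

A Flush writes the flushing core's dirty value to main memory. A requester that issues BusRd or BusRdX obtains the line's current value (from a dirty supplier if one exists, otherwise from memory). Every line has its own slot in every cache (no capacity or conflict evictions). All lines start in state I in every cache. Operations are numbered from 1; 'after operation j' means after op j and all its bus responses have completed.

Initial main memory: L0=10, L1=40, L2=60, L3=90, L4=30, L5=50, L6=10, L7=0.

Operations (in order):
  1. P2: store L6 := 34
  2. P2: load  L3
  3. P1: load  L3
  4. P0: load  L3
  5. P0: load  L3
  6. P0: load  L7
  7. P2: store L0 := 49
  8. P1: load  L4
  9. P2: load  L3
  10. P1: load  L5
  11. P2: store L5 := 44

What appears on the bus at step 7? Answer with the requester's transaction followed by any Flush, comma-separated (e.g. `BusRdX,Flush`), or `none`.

[1] P2: store L6 := 34 | P0:I, P1:I, P2:M(34) | bus: BusRdX
[2] P2: load  L3 | P0:I, P1:I, P2:S(90) | bus: BusRd
[3] P1: load  L3 | P0:I, P1:S(90), P2:S(90) | bus: BusRd
[4] P0: load  L3 | P0:S(90), P1:S(90), P2:S(90) | bus: BusRd
[5] P0: load  L3 | P0:S(90), P1:S(90), P2:S(90) | bus: none
[6] P0: load  L7 | P0:S(0), P1:I, P2:I | bus: BusRd
[7] P2: store L0 := 49 | P0:I, P1:I, P2:M(49) | bus: BusRdX
[8] P1: load  L4 | P0:I, P1:S(30), P2:I | bus: BusRd
[9] P2: load  L3 | P0:S(90), P1:S(90), P2:S(90) | bus: none
[10] P1: load  L5 | P0:I, P1:S(50), P2:I | bus: BusRd
[11] P2: store L5 := 44 | P0:I, P1:I, P2:M(44) | bus: BusRdX

bus = BusRdX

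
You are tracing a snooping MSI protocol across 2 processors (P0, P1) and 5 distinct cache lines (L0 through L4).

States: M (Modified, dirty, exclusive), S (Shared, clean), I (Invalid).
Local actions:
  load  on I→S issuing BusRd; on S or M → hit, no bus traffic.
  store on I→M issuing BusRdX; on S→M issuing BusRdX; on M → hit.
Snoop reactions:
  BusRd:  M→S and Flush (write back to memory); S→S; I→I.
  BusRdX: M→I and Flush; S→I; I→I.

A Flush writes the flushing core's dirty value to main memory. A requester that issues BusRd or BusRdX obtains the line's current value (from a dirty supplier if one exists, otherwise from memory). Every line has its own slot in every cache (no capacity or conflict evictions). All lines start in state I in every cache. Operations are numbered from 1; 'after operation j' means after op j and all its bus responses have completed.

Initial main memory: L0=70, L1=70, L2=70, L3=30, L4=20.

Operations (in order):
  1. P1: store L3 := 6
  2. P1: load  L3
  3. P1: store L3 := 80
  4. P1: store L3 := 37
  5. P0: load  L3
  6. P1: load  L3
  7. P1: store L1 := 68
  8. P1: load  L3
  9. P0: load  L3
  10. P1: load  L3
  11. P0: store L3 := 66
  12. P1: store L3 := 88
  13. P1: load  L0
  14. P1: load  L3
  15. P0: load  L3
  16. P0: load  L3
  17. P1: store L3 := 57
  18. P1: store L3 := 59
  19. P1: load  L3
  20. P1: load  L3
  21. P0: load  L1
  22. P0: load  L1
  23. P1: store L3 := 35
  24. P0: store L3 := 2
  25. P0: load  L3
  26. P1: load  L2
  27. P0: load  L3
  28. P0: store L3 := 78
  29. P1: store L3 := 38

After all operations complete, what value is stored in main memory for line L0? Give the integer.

  op1 P1: store L3 := 6 → I/M on L3; bus BusRdX; mem=30
  op2 P1: load  L3 → I/M on L3; bus (none); mem=30
  op3 P1: store L3 := 80 → I/M on L3; bus (none); mem=30
  op4 P1: store L3 := 37 → I/M on L3; bus (none); mem=30
  op5 P0: load  L3 → S/S on L3; bus BusRd Flush; mem=37
  op6 P1: load  L3 → S/S on L3; bus (none); mem=37
  op7 P1: store L1 := 68 → I/M on L1; bus BusRdX; mem=70
  op8 P1: load  L3 → S/S on L3; bus (none); mem=37
  op9 P0: load  L3 → S/S on L3; bus (none); mem=37
  op10 P1: load  L3 → S/S on L3; bus (none); mem=37
  op11 P0: store L3 := 66 → M/I on L3; bus BusRdX; mem=37
  op12 P1: store L3 := 88 → I/M on L3; bus BusRdX Flush; mem=66
  op13 P1: load  L0 → I/S on L0; bus BusRd; mem=70
  op14 P1: load  L3 → I/M on L3; bus (none); mem=66
  op15 P0: load  L3 → S/S on L3; bus BusRd Flush; mem=88
  op16 P0: load  L3 → S/S on L3; bus (none); mem=88
  op17 P1: store L3 := 57 → I/M on L3; bus BusRdX; mem=88
  op18 P1: store L3 := 59 → I/M on L3; bus (none); mem=88
  op19 P1: load  L3 → I/M on L3; bus (none); mem=88
  op20 P1: load  L3 → I/M on L3; bus (none); mem=88
  op21 P0: load  L1 → S/S on L1; bus BusRd Flush; mem=68
  op22 P0: load  L1 → S/S on L1; bus (none); mem=68
  op23 P1: store L3 := 35 → I/M on L3; bus (none); mem=88
  op24 P0: store L3 := 2 → M/I on L3; bus BusRdX Flush; mem=35
  op25 P0: load  L3 → M/I on L3; bus (none); mem=35
  op26 P1: load  L2 → I/S on L2; bus BusRd; mem=70
  op27 P0: load  L3 → M/I on L3; bus (none); mem=35
  op28 P0: store L3 := 78 → M/I on L3; bus (none); mem=35
  op29 P1: store L3 := 38 → I/M on L3; bus BusRdX Flush; mem=78

memory[L0] = 70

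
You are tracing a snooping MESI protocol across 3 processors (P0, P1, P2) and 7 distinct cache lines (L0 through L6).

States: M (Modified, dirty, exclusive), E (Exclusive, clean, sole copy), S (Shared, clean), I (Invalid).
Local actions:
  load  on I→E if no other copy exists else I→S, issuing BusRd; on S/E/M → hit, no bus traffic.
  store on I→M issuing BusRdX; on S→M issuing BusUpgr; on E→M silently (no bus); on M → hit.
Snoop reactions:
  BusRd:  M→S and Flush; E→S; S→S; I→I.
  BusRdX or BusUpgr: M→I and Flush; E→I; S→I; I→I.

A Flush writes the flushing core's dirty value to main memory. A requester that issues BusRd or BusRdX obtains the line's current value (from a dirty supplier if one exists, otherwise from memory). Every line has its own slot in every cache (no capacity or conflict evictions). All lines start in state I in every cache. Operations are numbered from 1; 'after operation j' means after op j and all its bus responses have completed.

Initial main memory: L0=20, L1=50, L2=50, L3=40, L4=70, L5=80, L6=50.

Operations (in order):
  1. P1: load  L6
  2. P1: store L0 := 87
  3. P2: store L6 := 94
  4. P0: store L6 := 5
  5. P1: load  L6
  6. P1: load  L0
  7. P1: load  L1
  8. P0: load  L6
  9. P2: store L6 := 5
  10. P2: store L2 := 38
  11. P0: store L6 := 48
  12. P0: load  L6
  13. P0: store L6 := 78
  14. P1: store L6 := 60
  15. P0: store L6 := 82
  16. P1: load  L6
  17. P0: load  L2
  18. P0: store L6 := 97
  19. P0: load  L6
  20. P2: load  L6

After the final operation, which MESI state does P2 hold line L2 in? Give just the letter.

state = S

  op1 P1: load  L6 → I/E/I on L6; bus BusRd; mem=50
  op2 P1: store L0 := 87 → I/M/I on L0; bus BusRdX; mem=20
  op3 P2: store L6 := 94 → I/I/M on L6; bus BusRdX; mem=50
  op4 P0: store L6 := 5 → M/I/I on L6; bus BusRdX Flush; mem=94
  op5 P1: load  L6 → S/S/I on L6; bus BusRd Flush; mem=5
  op6 P1: load  L0 → I/M/I on L0; bus (none); mem=20
  op7 P1: load  L1 → I/E/I on L1; bus BusRd; mem=50
  op8 P0: load  L6 → S/S/I on L6; bus (none); mem=5
  op9 P2: store L6 := 5 → I/I/M on L6; bus BusRdX; mem=5
  op10 P2: store L2 := 38 → I/I/M on L2; bus BusRdX; mem=50
  op11 P0: store L6 := 48 → M/I/I on L6; bus BusRdX Flush; mem=5
  op12 P0: load  L6 → M/I/I on L6; bus (none); mem=5
  op13 P0: store L6 := 78 → M/I/I on L6; bus (none); mem=5
  op14 P1: store L6 := 60 → I/M/I on L6; bus BusRdX Flush; mem=78
  op15 P0: store L6 := 82 → M/I/I on L6; bus BusRdX Flush; mem=60
  op16 P1: load  L6 → S/S/I on L6; bus BusRd Flush; mem=82
  op17 P0: load  L2 → S/I/S on L2; bus BusRd Flush; mem=38
  op18 P0: store L6 := 97 → M/I/I on L6; bus BusUpgr; mem=82
  op19 P0: load  L6 → M/I/I on L6; bus (none); mem=82
  op20 P2: load  L6 → S/I/S on L6; bus BusRd Flush; mem=97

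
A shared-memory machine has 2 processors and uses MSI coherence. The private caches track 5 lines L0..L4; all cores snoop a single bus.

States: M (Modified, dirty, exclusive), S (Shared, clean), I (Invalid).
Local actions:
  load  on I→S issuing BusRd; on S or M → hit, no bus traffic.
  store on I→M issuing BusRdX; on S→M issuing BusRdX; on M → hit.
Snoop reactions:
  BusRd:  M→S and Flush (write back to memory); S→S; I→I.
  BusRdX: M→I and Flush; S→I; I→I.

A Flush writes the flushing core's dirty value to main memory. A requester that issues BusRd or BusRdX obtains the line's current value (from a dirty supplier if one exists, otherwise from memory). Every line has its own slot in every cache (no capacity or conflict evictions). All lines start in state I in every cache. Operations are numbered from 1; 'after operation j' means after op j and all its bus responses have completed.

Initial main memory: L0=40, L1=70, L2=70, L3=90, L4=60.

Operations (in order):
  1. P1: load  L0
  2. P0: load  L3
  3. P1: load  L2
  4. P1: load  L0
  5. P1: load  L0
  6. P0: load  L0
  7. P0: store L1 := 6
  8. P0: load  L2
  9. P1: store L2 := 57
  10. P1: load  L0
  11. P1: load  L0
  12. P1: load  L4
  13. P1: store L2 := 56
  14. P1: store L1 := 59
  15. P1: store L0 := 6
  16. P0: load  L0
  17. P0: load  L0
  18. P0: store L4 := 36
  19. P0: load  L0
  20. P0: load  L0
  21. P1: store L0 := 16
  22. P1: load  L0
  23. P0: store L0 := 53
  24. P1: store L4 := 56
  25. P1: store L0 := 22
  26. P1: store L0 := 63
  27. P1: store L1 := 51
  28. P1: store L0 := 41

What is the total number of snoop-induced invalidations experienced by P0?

invalidations = 6

[1] P1: load  L0 | P0:I, P1:S(40) | bus: BusRd
[2] P0: load  L3 | P0:S(90), P1:I | bus: BusRd
[3] P1: load  L2 | P0:I, P1:S(70) | bus: BusRd
[4] P1: load  L0 | P0:I, P1:S(40) | bus: none
[5] P1: load  L0 | P0:I, P1:S(40) | bus: none
[6] P0: load  L0 | P0:S(40), P1:S(40) | bus: BusRd
[7] P0: store L1 := 6 | P0:M(6), P1:I | bus: BusRdX
[8] P0: load  L2 | P0:S(70), P1:S(70) | bus: BusRd
[9] P1: store L2 := 57 | P0:I, P1:M(57) | bus: BusRdX
[10] P1: load  L0 | P0:S(40), P1:S(40) | bus: none
[11] P1: load  L0 | P0:S(40), P1:S(40) | bus: none
[12] P1: load  L4 | P0:I, P1:S(60) | bus: BusRd
[13] P1: store L2 := 56 | P0:I, P1:M(56) | bus: none
[14] P1: store L1 := 59 | P0:I, P1:M(59) | bus: BusRdX,Flush
[15] P1: store L0 := 6 | P0:I, P1:M(6) | bus: BusRdX
[16] P0: load  L0 | P0:S(6), P1:S(6) | bus: BusRd,Flush
[17] P0: load  L0 | P0:S(6), P1:S(6) | bus: none
[18] P0: store L4 := 36 | P0:M(36), P1:I | bus: BusRdX
[19] P0: load  L0 | P0:S(6), P1:S(6) | bus: none
[20] P0: load  L0 | P0:S(6), P1:S(6) | bus: none
[21] P1: store L0 := 16 | P0:I, P1:M(16) | bus: BusRdX
[22] P1: load  L0 | P0:I, P1:M(16) | bus: none
[23] P0: store L0 := 53 | P0:M(53), P1:I | bus: BusRdX,Flush
[24] P1: store L4 := 56 | P0:I, P1:M(56) | bus: BusRdX,Flush
[25] P1: store L0 := 22 | P0:I, P1:M(22) | bus: BusRdX,Flush
[26] P1: store L0 := 63 | P0:I, P1:M(63) | bus: none
[27] P1: store L1 := 51 | P0:I, P1:M(51) | bus: none
[28] P1: store L0 := 41 | P0:I, P1:M(41) | bus: none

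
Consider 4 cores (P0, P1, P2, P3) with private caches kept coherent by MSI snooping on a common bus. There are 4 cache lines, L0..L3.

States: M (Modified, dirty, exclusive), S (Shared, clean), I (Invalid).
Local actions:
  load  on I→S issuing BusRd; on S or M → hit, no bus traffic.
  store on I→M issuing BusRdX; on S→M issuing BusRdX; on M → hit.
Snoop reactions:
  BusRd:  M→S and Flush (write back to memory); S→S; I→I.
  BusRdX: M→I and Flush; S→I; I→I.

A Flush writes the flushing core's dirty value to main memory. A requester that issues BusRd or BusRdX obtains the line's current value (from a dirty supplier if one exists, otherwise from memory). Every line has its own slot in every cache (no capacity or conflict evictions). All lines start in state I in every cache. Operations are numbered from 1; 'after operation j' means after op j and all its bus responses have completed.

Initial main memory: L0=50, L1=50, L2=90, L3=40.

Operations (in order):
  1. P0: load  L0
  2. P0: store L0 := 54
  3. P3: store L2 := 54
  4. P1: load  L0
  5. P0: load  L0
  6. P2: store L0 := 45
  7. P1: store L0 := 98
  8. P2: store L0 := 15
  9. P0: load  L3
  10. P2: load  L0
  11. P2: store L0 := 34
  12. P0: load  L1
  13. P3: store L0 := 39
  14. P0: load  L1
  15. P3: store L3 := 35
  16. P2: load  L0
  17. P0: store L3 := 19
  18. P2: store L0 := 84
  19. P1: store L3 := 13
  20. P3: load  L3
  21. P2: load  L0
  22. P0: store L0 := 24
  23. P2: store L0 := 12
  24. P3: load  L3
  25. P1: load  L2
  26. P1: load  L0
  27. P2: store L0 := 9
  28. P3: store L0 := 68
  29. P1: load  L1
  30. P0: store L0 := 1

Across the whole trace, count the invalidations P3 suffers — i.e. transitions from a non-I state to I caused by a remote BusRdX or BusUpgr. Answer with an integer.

invalidations = 3

step 1: P0: load  L0  ⟶  SIII  (L0)  txn=BusRd  M[L0]=50
step 2: P0: store L0 := 54  ⟶  MIII  (L0)  txn=BusRdX  M[L0]=50
step 3: P3: store L2 := 54  ⟶  IIIM  (L2)  txn=BusRdX  M[L2]=90
step 4: P1: load  L0  ⟶  SSII  (L0)  txn=BusRd+Flush  M[L0]=54
step 5: P0: load  L0  ⟶  SSII  (L0)  txn=∅  M[L0]=54
step 6: P2: store L0 := 45  ⟶  IIMI  (L0)  txn=BusRdX  M[L0]=54
step 7: P1: store L0 := 98  ⟶  IMII  (L0)  txn=BusRdX+Flush  M[L0]=45
step 8: P2: store L0 := 15  ⟶  IIMI  (L0)  txn=BusRdX+Flush  M[L0]=98
step 9: P0: load  L3  ⟶  SIII  (L3)  txn=BusRd  M[L3]=40
step 10: P2: load  L0  ⟶  IIMI  (L0)  txn=∅  M[L0]=98
step 11: P2: store L0 := 34  ⟶  IIMI  (L0)  txn=∅  M[L0]=98
step 12: P0: load  L1  ⟶  SIII  (L1)  txn=BusRd  M[L1]=50
step 13: P3: store L0 := 39  ⟶  IIIM  (L0)  txn=BusRdX+Flush  M[L0]=34
step 14: P0: load  L1  ⟶  SIII  (L1)  txn=∅  M[L1]=50
step 15: P3: store L3 := 35  ⟶  IIIM  (L3)  txn=BusRdX  M[L3]=40
step 16: P2: load  L0  ⟶  IISS  (L0)  txn=BusRd+Flush  M[L0]=39
step 17: P0: store L3 := 19  ⟶  MIII  (L3)  txn=BusRdX+Flush  M[L3]=35
step 18: P2: store L0 := 84  ⟶  IIMI  (L0)  txn=BusRdX  M[L0]=39
step 19: P1: store L3 := 13  ⟶  IMII  (L3)  txn=BusRdX+Flush  M[L3]=19
step 20: P3: load  L3  ⟶  ISIS  (L3)  txn=BusRd+Flush  M[L3]=13
step 21: P2: load  L0  ⟶  IIMI  (L0)  txn=∅  M[L0]=39
step 22: P0: store L0 := 24  ⟶  MIII  (L0)  txn=BusRdX+Flush  M[L0]=84
step 23: P2: store L0 := 12  ⟶  IIMI  (L0)  txn=BusRdX+Flush  M[L0]=24
step 24: P3: load  L3  ⟶  ISIS  (L3)  txn=∅  M[L3]=13
step 25: P1: load  L2  ⟶  ISIS  (L2)  txn=BusRd+Flush  M[L2]=54
step 26: P1: load  L0  ⟶  ISSI  (L0)  txn=BusRd+Flush  M[L0]=12
step 27: P2: store L0 := 9  ⟶  IIMI  (L0)  txn=BusRdX  M[L0]=12
step 28: P3: store L0 := 68  ⟶  IIIM  (L0)  txn=BusRdX+Flush  M[L0]=9
step 29: P1: load  L1  ⟶  SSII  (L1)  txn=BusRd  M[L1]=50
step 30: P0: store L0 := 1  ⟶  MIII  (L0)  txn=BusRdX+Flush  M[L0]=68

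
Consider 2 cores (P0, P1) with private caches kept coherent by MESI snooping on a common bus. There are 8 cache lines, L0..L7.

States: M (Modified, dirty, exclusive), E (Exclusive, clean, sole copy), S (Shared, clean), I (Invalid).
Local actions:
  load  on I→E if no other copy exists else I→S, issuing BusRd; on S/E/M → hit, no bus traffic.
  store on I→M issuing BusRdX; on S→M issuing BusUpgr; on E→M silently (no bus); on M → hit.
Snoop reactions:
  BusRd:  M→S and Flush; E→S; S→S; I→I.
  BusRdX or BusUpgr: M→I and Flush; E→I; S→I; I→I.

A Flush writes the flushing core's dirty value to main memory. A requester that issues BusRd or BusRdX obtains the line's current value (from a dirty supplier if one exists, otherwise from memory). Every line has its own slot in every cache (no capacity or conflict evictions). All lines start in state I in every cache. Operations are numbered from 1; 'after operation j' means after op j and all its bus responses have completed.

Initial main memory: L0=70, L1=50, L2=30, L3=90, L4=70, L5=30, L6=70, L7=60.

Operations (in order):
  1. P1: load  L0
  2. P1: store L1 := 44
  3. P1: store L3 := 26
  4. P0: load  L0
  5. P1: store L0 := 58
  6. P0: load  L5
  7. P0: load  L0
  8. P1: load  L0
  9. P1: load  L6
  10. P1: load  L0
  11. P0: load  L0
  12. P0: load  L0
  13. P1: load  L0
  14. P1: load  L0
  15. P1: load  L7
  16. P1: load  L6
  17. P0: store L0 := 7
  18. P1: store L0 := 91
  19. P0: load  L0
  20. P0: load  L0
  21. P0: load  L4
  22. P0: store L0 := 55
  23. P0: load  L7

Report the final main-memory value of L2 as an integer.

memory[L2] = 30

1. P1: load  L0  bus=[BusRd]  L0: P0=I P1=E  mem[L0]=70
2. P1: store L1 := 44  bus=[BusRdX]  L1: P0=I P1=M  mem[L1]=50
3. P1: store L3 := 26  bus=[BusRdX]  L3: P0=I P1=M  mem[L3]=90
4. P0: load  L0  bus=[BusRd]  L0: P0=S P1=S  mem[L0]=70
5. P1: store L0 := 58  bus=[BusUpgr]  L0: P0=I P1=M  mem[L0]=70
6. P0: load  L5  bus=[BusRd]  L5: P0=E P1=I  mem[L5]=30
7. P0: load  L0  bus=[BusRd,Flush]  L0: P0=S P1=S  mem[L0]=58
8. P1: load  L0  bus=[-]  L0: P0=S P1=S  mem[L0]=58
9. P1: load  L6  bus=[BusRd]  L6: P0=I P1=E  mem[L6]=70
10. P1: load  L0  bus=[-]  L0: P0=S P1=S  mem[L0]=58
11. P0: load  L0  bus=[-]  L0: P0=S P1=S  mem[L0]=58
12. P0: load  L0  bus=[-]  L0: P0=S P1=S  mem[L0]=58
13. P1: load  L0  bus=[-]  L0: P0=S P1=S  mem[L0]=58
14. P1: load  L0  bus=[-]  L0: P0=S P1=S  mem[L0]=58
15. P1: load  L7  bus=[BusRd]  L7: P0=I P1=E  mem[L7]=60
16. P1: load  L6  bus=[-]  L6: P0=I P1=E  mem[L6]=70
17. P0: store L0 := 7  bus=[BusUpgr]  L0: P0=M P1=I  mem[L0]=58
18. P1: store L0 := 91  bus=[BusRdX,Flush]  L0: P0=I P1=M  mem[L0]=7
19. P0: load  L0  bus=[BusRd,Flush]  L0: P0=S P1=S  mem[L0]=91
20. P0: load  L0  bus=[-]  L0: P0=S P1=S  mem[L0]=91
21. P0: load  L4  bus=[BusRd]  L4: P0=E P1=I  mem[L4]=70
22. P0: store L0 := 55  bus=[BusUpgr]  L0: P0=M P1=I  mem[L0]=91
23. P0: load  L7  bus=[BusRd]  L7: P0=S P1=S  mem[L7]=60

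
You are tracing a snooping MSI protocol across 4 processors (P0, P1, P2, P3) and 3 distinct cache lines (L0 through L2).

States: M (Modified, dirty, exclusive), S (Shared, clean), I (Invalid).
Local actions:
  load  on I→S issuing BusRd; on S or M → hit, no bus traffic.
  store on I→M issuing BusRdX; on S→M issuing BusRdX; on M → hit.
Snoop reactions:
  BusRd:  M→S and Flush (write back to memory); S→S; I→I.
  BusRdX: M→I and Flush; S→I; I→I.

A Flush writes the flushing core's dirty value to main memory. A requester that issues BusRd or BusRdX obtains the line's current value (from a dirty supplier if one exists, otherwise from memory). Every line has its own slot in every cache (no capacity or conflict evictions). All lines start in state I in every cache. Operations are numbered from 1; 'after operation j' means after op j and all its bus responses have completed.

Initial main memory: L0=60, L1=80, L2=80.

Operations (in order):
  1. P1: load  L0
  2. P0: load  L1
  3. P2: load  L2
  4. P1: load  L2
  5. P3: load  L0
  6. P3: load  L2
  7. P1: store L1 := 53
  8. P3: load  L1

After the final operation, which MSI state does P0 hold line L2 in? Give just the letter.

step 1: P1: load  L0  ⟶  ISII  (L0)  txn=BusRd  M[L0]=60
step 2: P0: load  L1  ⟶  SIII  (L1)  txn=BusRd  M[L1]=80
step 3: P2: load  L2  ⟶  IISI  (L2)  txn=BusRd  M[L2]=80
step 4: P1: load  L2  ⟶  ISSI  (L2)  txn=BusRd  M[L2]=80
step 5: P3: load  L0  ⟶  ISIS  (L0)  txn=BusRd  M[L0]=60
step 6: P3: load  L2  ⟶  ISSS  (L2)  txn=BusRd  M[L2]=80
step 7: P1: store L1 := 53  ⟶  IMII  (L1)  txn=BusRdX  M[L1]=80
step 8: P3: load  L1  ⟶  ISIS  (L1)  txn=BusRd+Flush  M[L1]=53

state = I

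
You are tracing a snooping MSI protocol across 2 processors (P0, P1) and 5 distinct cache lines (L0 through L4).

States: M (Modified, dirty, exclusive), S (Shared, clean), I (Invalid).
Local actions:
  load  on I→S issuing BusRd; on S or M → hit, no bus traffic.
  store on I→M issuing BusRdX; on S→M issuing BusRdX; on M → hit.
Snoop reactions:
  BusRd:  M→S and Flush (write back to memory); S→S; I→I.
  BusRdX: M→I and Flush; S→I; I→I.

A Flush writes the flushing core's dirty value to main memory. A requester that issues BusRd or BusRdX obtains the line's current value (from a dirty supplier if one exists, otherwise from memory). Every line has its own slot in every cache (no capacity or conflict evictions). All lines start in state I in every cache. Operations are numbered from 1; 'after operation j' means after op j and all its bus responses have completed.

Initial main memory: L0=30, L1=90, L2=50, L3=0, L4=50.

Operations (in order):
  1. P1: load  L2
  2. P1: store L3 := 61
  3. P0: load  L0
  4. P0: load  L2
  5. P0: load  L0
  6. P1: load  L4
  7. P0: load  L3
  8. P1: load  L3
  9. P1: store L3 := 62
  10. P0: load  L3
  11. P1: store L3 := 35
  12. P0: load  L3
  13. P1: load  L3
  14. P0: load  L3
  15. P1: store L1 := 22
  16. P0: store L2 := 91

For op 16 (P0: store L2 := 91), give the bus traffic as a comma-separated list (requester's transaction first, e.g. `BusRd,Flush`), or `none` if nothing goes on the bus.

  op1 P1: load  L2 → I/S on L2; bus BusRd; mem=50
  op2 P1: store L3 := 61 → I/M on L3; bus BusRdX; mem=0
  op3 P0: load  L0 → S/I on L0; bus BusRd; mem=30
  op4 P0: load  L2 → S/S on L2; bus BusRd; mem=50
  op5 P0: load  L0 → S/I on L0; bus (none); mem=30
  op6 P1: load  L4 → I/S on L4; bus BusRd; mem=50
  op7 P0: load  L3 → S/S on L3; bus BusRd Flush; mem=61
  op8 P1: load  L3 → S/S on L3; bus (none); mem=61
  op9 P1: store L3 := 62 → I/M on L3; bus BusRdX; mem=61
  op10 P0: load  L3 → S/S on L3; bus BusRd Flush; mem=62
  op11 P1: store L3 := 35 → I/M on L3; bus BusRdX; mem=62
  op12 P0: load  L3 → S/S on L3; bus BusRd Flush; mem=35
  op13 P1: load  L3 → S/S on L3; bus (none); mem=35
  op14 P0: load  L3 → S/S on L3; bus (none); mem=35
  op15 P1: store L1 := 22 → I/M on L1; bus BusRdX; mem=90
  op16 P0: store L2 := 91 → M/I on L2; bus BusRdX; mem=50

bus = BusRdX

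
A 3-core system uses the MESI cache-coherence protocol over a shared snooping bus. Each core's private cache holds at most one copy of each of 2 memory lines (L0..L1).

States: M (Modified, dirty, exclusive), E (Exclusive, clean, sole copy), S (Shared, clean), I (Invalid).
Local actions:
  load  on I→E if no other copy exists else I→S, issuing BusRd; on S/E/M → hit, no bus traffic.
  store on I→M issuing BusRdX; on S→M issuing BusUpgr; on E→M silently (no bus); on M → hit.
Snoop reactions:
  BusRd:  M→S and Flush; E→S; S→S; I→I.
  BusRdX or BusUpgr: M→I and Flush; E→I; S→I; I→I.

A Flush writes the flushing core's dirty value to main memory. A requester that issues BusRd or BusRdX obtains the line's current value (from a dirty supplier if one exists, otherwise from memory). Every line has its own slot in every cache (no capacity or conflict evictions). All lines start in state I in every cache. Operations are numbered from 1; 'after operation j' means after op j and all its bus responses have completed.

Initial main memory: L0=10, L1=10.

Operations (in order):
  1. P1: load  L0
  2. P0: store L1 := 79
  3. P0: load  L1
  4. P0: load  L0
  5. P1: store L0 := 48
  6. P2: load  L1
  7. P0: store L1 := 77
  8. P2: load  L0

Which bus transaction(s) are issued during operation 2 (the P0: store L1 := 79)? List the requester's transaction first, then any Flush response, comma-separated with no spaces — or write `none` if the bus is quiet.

  op1 P1: load  L0 → I/E/I on L0; bus BusRd; mem=10
  op2 P0: store L1 := 79 → M/I/I on L1; bus BusRdX; mem=10
  op3 P0: load  L1 → M/I/I on L1; bus (none); mem=10
  op4 P0: load  L0 → S/S/I on L0; bus BusRd; mem=10
  op5 P1: store L0 := 48 → I/M/I on L0; bus BusUpgr; mem=10
  op6 P2: load  L1 → S/I/S on L1; bus BusRd Flush; mem=79
  op7 P0: store L1 := 77 → M/I/I on L1; bus BusUpgr; mem=79
  op8 P2: load  L0 → I/S/S on L0; bus BusRd Flush; mem=48

bus = BusRdX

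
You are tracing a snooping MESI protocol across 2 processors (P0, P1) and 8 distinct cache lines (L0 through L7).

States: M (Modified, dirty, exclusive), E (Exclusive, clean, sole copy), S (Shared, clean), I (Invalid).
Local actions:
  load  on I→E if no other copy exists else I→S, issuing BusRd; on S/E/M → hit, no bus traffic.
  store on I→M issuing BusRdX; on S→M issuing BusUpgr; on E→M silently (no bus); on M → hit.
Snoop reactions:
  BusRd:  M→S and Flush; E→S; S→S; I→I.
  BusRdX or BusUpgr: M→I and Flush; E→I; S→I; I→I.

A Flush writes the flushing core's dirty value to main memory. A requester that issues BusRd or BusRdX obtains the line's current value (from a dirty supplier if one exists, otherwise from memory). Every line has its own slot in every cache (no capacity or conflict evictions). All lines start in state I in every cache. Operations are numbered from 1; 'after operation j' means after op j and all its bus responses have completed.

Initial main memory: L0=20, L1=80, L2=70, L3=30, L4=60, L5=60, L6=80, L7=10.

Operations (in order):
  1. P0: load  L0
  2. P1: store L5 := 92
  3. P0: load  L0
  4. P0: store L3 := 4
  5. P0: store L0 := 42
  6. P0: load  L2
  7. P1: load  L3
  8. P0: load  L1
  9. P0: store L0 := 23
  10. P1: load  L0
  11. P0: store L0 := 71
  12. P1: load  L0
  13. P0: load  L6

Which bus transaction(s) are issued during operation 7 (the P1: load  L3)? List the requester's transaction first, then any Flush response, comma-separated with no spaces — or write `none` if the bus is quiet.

  op1 P0: load  L0 → E/I on L0; bus BusRd; mem=20
  op2 P1: store L5 := 92 → I/M on L5; bus BusRdX; mem=60
  op3 P0: load  L0 → E/I on L0; bus (none); mem=20
  op4 P0: store L3 := 4 → M/I on L3; bus BusRdX; mem=30
  op5 P0: store L0 := 42 → M/I on L0; bus (none); mem=20
  op6 P0: load  L2 → E/I on L2; bus BusRd; mem=70
  op7 P1: load  L3 → S/S on L3; bus BusRd Flush; mem=4
  op8 P0: load  L1 → E/I on L1; bus BusRd; mem=80
  op9 P0: store L0 := 23 → M/I on L0; bus (none); mem=20
  op10 P1: load  L0 → S/S on L0; bus BusRd Flush; mem=23
  op11 P0: store L0 := 71 → M/I on L0; bus BusUpgr; mem=23
  op12 P1: load  L0 → S/S on L0; bus BusRd Flush; mem=71
  op13 P0: load  L6 → E/I on L6; bus BusRd; mem=80

bus = BusRd,Flush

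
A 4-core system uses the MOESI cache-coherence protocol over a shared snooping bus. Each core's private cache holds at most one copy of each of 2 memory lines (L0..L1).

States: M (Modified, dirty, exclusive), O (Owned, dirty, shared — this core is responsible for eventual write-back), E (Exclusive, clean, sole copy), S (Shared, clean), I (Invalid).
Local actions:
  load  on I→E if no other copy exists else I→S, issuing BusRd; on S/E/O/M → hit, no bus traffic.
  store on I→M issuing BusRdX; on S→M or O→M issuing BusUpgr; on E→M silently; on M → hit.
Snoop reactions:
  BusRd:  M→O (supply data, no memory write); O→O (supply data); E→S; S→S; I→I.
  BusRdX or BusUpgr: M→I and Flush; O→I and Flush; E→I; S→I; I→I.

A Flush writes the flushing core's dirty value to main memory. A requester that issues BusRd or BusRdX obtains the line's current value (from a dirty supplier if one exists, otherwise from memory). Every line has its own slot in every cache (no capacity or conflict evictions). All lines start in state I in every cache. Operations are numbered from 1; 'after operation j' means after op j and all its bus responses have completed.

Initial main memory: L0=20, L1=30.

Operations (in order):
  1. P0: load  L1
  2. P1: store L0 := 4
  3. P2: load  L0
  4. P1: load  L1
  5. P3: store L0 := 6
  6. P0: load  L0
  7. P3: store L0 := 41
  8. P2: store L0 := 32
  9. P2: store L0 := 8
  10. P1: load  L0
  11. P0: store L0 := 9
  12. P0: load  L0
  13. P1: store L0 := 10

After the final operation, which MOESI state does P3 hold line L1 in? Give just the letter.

state = I

[1] P0: load  L1 | P0:E(30), P1:I, P2:I, P3:I | bus: BusRd
[2] P1: store L0 := 4 | P0:I, P1:M(4), P2:I, P3:I | bus: BusRdX
[3] P2: load  L0 | P0:I, P1:O(4), P2:S(4), P3:I | bus: BusRd
[4] P1: load  L1 | P0:S(30), P1:S(30), P2:I, P3:I | bus: BusRd
[5] P3: store L0 := 6 | P0:I, P1:I, P2:I, P3:M(6) | bus: BusRdX,Flush
[6] P0: load  L0 | P0:S(6), P1:I, P2:I, P3:O(6) | bus: BusRd
[7] P3: store L0 := 41 | P0:I, P1:I, P2:I, P3:M(41) | bus: BusUpgr
[8] P2: store L0 := 32 | P0:I, P1:I, P2:M(32), P3:I | bus: BusRdX,Flush
[9] P2: store L0 := 8 | P0:I, P1:I, P2:M(8), P3:I | bus: none
[10] P1: load  L0 | P0:I, P1:S(8), P2:O(8), P3:I | bus: BusRd
[11] P0: store L0 := 9 | P0:M(9), P1:I, P2:I, P3:I | bus: BusRdX,Flush
[12] P0: load  L0 | P0:M(9), P1:I, P2:I, P3:I | bus: none
[13] P1: store L0 := 10 | P0:I, P1:M(10), P2:I, P3:I | bus: BusRdX,Flush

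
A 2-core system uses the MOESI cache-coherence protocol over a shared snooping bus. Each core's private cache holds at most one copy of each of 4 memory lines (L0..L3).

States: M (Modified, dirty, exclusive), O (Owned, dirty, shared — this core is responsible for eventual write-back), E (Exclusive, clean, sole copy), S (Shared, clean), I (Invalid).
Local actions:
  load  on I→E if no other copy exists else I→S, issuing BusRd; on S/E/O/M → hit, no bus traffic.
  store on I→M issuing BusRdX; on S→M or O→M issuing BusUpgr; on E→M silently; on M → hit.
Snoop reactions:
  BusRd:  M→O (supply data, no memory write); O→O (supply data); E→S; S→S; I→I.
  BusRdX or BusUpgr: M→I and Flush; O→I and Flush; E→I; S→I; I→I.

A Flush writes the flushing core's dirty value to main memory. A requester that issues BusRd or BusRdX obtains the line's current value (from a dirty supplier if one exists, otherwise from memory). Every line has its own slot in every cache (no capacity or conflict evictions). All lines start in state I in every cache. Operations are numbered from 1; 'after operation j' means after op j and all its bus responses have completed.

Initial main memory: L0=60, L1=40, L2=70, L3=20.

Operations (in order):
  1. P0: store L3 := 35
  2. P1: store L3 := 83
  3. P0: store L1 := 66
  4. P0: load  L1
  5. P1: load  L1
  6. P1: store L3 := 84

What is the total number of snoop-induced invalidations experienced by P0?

[1] P0: store L3 := 35 | P0:M(35), P1:I | bus: BusRdX
[2] P1: store L3 := 83 | P0:I, P1:M(83) | bus: BusRdX,Flush
[3] P0: store L1 := 66 | P0:M(66), P1:I | bus: BusRdX
[4] P0: load  L1 | P0:M(66), P1:I | bus: none
[5] P1: load  L1 | P0:O(66), P1:S(66) | bus: BusRd
[6] P1: store L3 := 84 | P0:I, P1:M(84) | bus: none

invalidations = 1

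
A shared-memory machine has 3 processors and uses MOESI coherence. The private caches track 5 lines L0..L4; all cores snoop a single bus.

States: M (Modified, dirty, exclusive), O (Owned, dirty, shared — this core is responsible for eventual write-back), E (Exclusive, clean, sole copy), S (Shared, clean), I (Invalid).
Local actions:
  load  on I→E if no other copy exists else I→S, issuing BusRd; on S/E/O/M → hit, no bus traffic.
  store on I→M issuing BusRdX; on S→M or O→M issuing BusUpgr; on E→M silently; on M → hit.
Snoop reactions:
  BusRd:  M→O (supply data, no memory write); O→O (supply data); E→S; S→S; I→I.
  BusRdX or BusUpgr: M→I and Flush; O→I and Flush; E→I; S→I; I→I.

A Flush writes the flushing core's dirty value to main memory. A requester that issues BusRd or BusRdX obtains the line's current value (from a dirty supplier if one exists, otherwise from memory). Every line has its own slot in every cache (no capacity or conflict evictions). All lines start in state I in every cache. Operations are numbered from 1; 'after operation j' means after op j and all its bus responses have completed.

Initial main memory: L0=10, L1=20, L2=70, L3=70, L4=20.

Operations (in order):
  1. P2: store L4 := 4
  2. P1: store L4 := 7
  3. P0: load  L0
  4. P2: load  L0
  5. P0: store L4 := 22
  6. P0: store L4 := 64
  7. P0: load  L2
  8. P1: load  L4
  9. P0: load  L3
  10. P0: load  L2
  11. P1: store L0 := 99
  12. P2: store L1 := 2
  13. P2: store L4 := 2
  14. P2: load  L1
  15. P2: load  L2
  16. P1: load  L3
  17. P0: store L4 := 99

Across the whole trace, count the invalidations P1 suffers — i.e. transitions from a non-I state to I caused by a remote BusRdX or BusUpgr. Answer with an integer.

[1] P2: store L4 := 4 | P0:I, P1:I, P2:M(4) | bus: BusRdX
[2] P1: store L4 := 7 | P0:I, P1:M(7), P2:I | bus: BusRdX,Flush
[3] P0: load  L0 | P0:E(10), P1:I, P2:I | bus: BusRd
[4] P2: load  L0 | P0:S(10), P1:I, P2:S(10) | bus: BusRd
[5] P0: store L4 := 22 | P0:M(22), P1:I, P2:I | bus: BusRdX,Flush
[6] P0: store L4 := 64 | P0:M(64), P1:I, P2:I | bus: none
[7] P0: load  L2 | P0:E(70), P1:I, P2:I | bus: BusRd
[8] P1: load  L4 | P0:O(64), P1:S(64), P2:I | bus: BusRd
[9] P0: load  L3 | P0:E(70), P1:I, P2:I | bus: BusRd
[10] P0: load  L2 | P0:E(70), P1:I, P2:I | bus: none
[11] P1: store L0 := 99 | P0:I, P1:M(99), P2:I | bus: BusRdX
[12] P2: store L1 := 2 | P0:I, P1:I, P2:M(2) | bus: BusRdX
[13] P2: store L4 := 2 | P0:I, P1:I, P2:M(2) | bus: BusRdX,Flush
[14] P2: load  L1 | P0:I, P1:I, P2:M(2) | bus: none
[15] P2: load  L2 | P0:S(70), P1:I, P2:S(70) | bus: BusRd
[16] P1: load  L3 | P0:S(70), P1:S(70), P2:I | bus: BusRd
[17] P0: store L4 := 99 | P0:M(99), P1:I, P2:I | bus: BusRdX,Flush

invalidations = 2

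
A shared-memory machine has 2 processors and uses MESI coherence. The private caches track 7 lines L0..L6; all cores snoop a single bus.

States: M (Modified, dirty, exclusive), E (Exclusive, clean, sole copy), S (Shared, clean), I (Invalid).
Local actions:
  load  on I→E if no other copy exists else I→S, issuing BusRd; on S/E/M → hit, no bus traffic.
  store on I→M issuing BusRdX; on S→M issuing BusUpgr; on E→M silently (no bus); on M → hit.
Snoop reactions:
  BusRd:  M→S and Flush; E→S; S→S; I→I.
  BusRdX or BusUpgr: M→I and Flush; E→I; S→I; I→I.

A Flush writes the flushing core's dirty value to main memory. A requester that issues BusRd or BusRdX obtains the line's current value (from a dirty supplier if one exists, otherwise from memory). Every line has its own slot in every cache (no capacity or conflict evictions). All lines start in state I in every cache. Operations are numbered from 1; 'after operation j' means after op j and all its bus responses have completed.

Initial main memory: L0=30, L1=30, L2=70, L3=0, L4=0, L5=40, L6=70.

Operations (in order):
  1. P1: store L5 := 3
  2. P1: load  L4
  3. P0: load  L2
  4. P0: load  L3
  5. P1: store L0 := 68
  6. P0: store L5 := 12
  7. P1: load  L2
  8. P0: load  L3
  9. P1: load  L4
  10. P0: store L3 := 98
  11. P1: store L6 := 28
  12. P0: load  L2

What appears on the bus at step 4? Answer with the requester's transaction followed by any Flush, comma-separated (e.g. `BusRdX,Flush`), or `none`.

  op1 P1: store L5 := 3 → I/M on L5; bus BusRdX; mem=40
  op2 P1: load  L4 → I/E on L4; bus BusRd; mem=0
  op3 P0: load  L2 → E/I on L2; bus BusRd; mem=70
  op4 P0: load  L3 → E/I on L3; bus BusRd; mem=0
  op5 P1: store L0 := 68 → I/M on L0; bus BusRdX; mem=30
  op6 P0: store L5 := 12 → M/I on L5; bus BusRdX Flush; mem=3
  op7 P1: load  L2 → S/S on L2; bus BusRd; mem=70
  op8 P0: load  L3 → E/I on L3; bus (none); mem=0
  op9 P1: load  L4 → I/E on L4; bus (none); mem=0
  op10 P0: store L3 := 98 → M/I on L3; bus (none); mem=0
  op11 P1: store L6 := 28 → I/M on L6; bus BusRdX; mem=70
  op12 P0: load  L2 → S/S on L2; bus (none); mem=70

bus = BusRd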